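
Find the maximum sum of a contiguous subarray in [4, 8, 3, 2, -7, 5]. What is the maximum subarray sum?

Using Kadane's algorithm on [4, 8, 3, 2, -7, 5]:

Scanning through the array:
Position 1 (value 8): max_ending_here = 12, max_so_far = 12
Position 2 (value 3): max_ending_here = 15, max_so_far = 15
Position 3 (value 2): max_ending_here = 17, max_so_far = 17
Position 4 (value -7): max_ending_here = 10, max_so_far = 17
Position 5 (value 5): max_ending_here = 15, max_so_far = 17

Maximum subarray: [4, 8, 3, 2]
Maximum sum: 17

The maximum subarray is [4, 8, 3, 2] with sum 17. This subarray runs from index 0 to index 3.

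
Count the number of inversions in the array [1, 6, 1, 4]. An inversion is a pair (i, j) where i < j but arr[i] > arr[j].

Finding inversions in [1, 6, 1, 4]:

(1, 2): arr[1]=6 > arr[2]=1
(1, 3): arr[1]=6 > arr[3]=4

Total inversions: 2

The array has 2 inversion(s): (1,2), (1,3). Each pair (i,j) satisfies i < j and arr[i] > arr[j].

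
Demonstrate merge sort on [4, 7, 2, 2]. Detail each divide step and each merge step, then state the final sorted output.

Merge sort trace:

Split: [4, 7, 2, 2] -> [4, 7] and [2, 2]
  Split: [4, 7] -> [4] and [7]
  Merge: [4] + [7] -> [4, 7]
  Split: [2, 2] -> [2] and [2]
  Merge: [2] + [2] -> [2, 2]
Merge: [4, 7] + [2, 2] -> [2, 2, 4, 7]

Final sorted array: [2, 2, 4, 7]

The merge sort proceeds by recursively splitting the array and merging sorted halves.
After all merges, the sorted array is [2, 2, 4, 7].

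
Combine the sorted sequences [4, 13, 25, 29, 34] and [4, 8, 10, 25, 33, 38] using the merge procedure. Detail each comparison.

Merging process:

Compare 4 vs 4: take 4 from left. Merged: [4]
Compare 13 vs 4: take 4 from right. Merged: [4, 4]
Compare 13 vs 8: take 8 from right. Merged: [4, 4, 8]
Compare 13 vs 10: take 10 from right. Merged: [4, 4, 8, 10]
Compare 13 vs 25: take 13 from left. Merged: [4, 4, 8, 10, 13]
Compare 25 vs 25: take 25 from left. Merged: [4, 4, 8, 10, 13, 25]
Compare 29 vs 25: take 25 from right. Merged: [4, 4, 8, 10, 13, 25, 25]
Compare 29 vs 33: take 29 from left. Merged: [4, 4, 8, 10, 13, 25, 25, 29]
Compare 34 vs 33: take 33 from right. Merged: [4, 4, 8, 10, 13, 25, 25, 29, 33]
Compare 34 vs 38: take 34 from left. Merged: [4, 4, 8, 10, 13, 25, 25, 29, 33, 34]
Append remaining from right: [38]. Merged: [4, 4, 8, 10, 13, 25, 25, 29, 33, 34, 38]

Final merged array: [4, 4, 8, 10, 13, 25, 25, 29, 33, 34, 38]
Total comparisons: 10

The merged array is [4, 4, 8, 10, 13, 25, 25, 29, 33, 34, 38], requiring 10 comparisons. The merge step runs in O(n) time where n is the total number of elements.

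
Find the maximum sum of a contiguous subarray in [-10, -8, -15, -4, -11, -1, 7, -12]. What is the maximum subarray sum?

Using Kadane's algorithm on [-10, -8, -15, -4, -11, -1, 7, -12]:

Scanning through the array:
Position 1 (value -8): max_ending_here = -8, max_so_far = -8
Position 2 (value -15): max_ending_here = -15, max_so_far = -8
Position 3 (value -4): max_ending_here = -4, max_so_far = -4
Position 4 (value -11): max_ending_here = -11, max_so_far = -4
Position 5 (value -1): max_ending_here = -1, max_so_far = -1
Position 6 (value 7): max_ending_here = 7, max_so_far = 7
Position 7 (value -12): max_ending_here = -5, max_so_far = 7

Maximum subarray: [7]
Maximum sum: 7

The maximum subarray is [7] with sum 7. This subarray runs from index 6 to index 6.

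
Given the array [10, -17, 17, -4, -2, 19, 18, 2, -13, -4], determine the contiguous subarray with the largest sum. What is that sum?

Using Kadane's algorithm on [10, -17, 17, -4, -2, 19, 18, 2, -13, -4]:

Scanning through the array:
Position 1 (value -17): max_ending_here = -7, max_so_far = 10
Position 2 (value 17): max_ending_here = 17, max_so_far = 17
Position 3 (value -4): max_ending_here = 13, max_so_far = 17
Position 4 (value -2): max_ending_here = 11, max_so_far = 17
Position 5 (value 19): max_ending_here = 30, max_so_far = 30
Position 6 (value 18): max_ending_here = 48, max_so_far = 48
Position 7 (value 2): max_ending_here = 50, max_so_far = 50
Position 8 (value -13): max_ending_here = 37, max_so_far = 50
Position 9 (value -4): max_ending_here = 33, max_so_far = 50

Maximum subarray: [17, -4, -2, 19, 18, 2]
Maximum sum: 50

The maximum subarray is [17, -4, -2, 19, 18, 2] with sum 50. This subarray runs from index 2 to index 7.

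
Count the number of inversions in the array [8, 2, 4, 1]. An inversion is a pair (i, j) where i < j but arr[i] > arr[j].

Finding inversions in [8, 2, 4, 1]:

(0, 1): arr[0]=8 > arr[1]=2
(0, 2): arr[0]=8 > arr[2]=4
(0, 3): arr[0]=8 > arr[3]=1
(1, 3): arr[1]=2 > arr[3]=1
(2, 3): arr[2]=4 > arr[3]=1

Total inversions: 5

The array has 5 inversion(s): (0,1), (0,2), (0,3), (1,3), (2,3). Each pair (i,j) satisfies i < j and arr[i] > arr[j].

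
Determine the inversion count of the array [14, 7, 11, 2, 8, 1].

Finding inversions in [14, 7, 11, 2, 8, 1]:

(0, 1): arr[0]=14 > arr[1]=7
(0, 2): arr[0]=14 > arr[2]=11
(0, 3): arr[0]=14 > arr[3]=2
(0, 4): arr[0]=14 > arr[4]=8
(0, 5): arr[0]=14 > arr[5]=1
(1, 3): arr[1]=7 > arr[3]=2
(1, 5): arr[1]=7 > arr[5]=1
(2, 3): arr[2]=11 > arr[3]=2
(2, 4): arr[2]=11 > arr[4]=8
(2, 5): arr[2]=11 > arr[5]=1
(3, 5): arr[3]=2 > arr[5]=1
(4, 5): arr[4]=8 > arr[5]=1

Total inversions: 12

The array has 12 inversion(s): (0,1), (0,2), (0,3), (0,4), (0,5), (1,3), (1,5), (2,3), (2,4), (2,5), (3,5), (4,5). Each pair (i,j) satisfies i < j and arr[i] > arr[j].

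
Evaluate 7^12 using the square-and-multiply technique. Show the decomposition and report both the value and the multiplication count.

Computing 7^12 by squaring (build up from 7^1; each line after the first costs one multiplication):

7^1 = 7
7^2 = (7^1)^2 = 7^2 = 49
7^3 = 7 * 7^2 = 7 * 49 = 343
7^6 = (7^3)^2 = 343^2 = 117649
7^12 = (7^6)^2 = 117649^2 = 13841287201

Result: 13841287201
Multiplications needed: 4 (4 lines after 7^1)

7^12 = 13841287201. Using exponentiation by squaring, this requires 4 multiplications. The key idea: if the exponent is even, square the half-power; if odd, multiply by the base once.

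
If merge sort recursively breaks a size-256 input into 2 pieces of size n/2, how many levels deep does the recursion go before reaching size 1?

For divide and conquer with division factor 2:

Problem sizes at each level:
Level 0: 256
Level 1: 128
Level 2: 64
Level 3: 32
Level 4: 16
Level 5: 8
Level 6: 4
Level 7: 2
Level 8: 1

The root is level 0 and the size-1 base case is level 8 (the tree spans levels 0 through 8, i.e. 9 levels counting the root), so the depth is the number of divisions: log_2(256) = 8

The recursion tree depth is log_2(256) = 8. At each level, the problem size is divided by 2, so it takes 8 divisions to reduce to a base case of size 1. The algorithm makes 2 recursive calls at each level.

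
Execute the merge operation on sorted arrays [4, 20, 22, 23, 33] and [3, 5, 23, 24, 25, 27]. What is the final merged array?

Merging process:

Compare 4 vs 3: take 3 from right. Merged: [3]
Compare 4 vs 5: take 4 from left. Merged: [3, 4]
Compare 20 vs 5: take 5 from right. Merged: [3, 4, 5]
Compare 20 vs 23: take 20 from left. Merged: [3, 4, 5, 20]
Compare 22 vs 23: take 22 from left. Merged: [3, 4, 5, 20, 22]
Compare 23 vs 23: take 23 from left. Merged: [3, 4, 5, 20, 22, 23]
Compare 33 vs 23: take 23 from right. Merged: [3, 4, 5, 20, 22, 23, 23]
Compare 33 vs 24: take 24 from right. Merged: [3, 4, 5, 20, 22, 23, 23, 24]
Compare 33 vs 25: take 25 from right. Merged: [3, 4, 5, 20, 22, 23, 23, 24, 25]
Compare 33 vs 27: take 27 from right. Merged: [3, 4, 5, 20, 22, 23, 23, 24, 25, 27]
Append remaining from left: [33]. Merged: [3, 4, 5, 20, 22, 23, 23, 24, 25, 27, 33]

Final merged array: [3, 4, 5, 20, 22, 23, 23, 24, 25, 27, 33]
Total comparisons: 10

The merged array is [3, 4, 5, 20, 22, 23, 23, 24, 25, 27, 33], requiring 10 comparisons. The merge step runs in O(n) time where n is the total number of elements.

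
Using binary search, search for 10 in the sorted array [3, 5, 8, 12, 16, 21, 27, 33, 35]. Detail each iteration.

Binary search for 10 in [3, 5, 8, 12, 16, 21, 27, 33, 35]:

lo=0, hi=8, mid=4, arr[mid]=16 -> 16 > 10, search left half
lo=0, hi=3, mid=1, arr[mid]=5 -> 5 < 10, search right half
lo=2, hi=3, mid=2, arr[mid]=8 -> 8 < 10, search right half
lo=3, hi=3, mid=3, arr[mid]=12 -> 12 > 10, search left half
lo=3 > hi=2, target 10 not found

Binary search determines that 10 is not in the array after 4 comparisons. The search space was exhausted without finding the target.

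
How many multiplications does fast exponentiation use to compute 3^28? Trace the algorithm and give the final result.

Computing 3^28 by squaring (build up from 3^1; each line after the first costs one multiplication):

3^1 = 3
3^2 = (3^1)^2 = 3^2 = 9
3^3 = 3 * 3^2 = 3 * 9 = 27
3^6 = (3^3)^2 = 27^2 = 729
3^7 = 3 * 3^6 = 3 * 729 = 2187
3^14 = (3^7)^2 = 2187^2 = 4782969
3^28 = (3^14)^2 = 4782969^2 = 22876792454961

Result: 22876792454961
Multiplications needed: 6 (6 lines after 3^1)

3^28 = 22876792454961. Using exponentiation by squaring, this requires 6 multiplications. The key idea: if the exponent is even, square the half-power; if odd, multiply by the base once.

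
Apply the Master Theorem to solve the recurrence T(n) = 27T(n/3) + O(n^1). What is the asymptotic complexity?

Master Theorem for T(n) = 27T(n/3) + O(n^1):

a = 27, b = 3, c = 1
log_b(a) = log_3(27) = 3.0000

Case 1: c = 1 < log_3(27) = 3.0000
T(n) = O(n^(log_3 27)) = O(n^3)

For T(n) = 27T(n/3) + O(n^1): log_3(27) = 3.0000. This is Case 1 of the Master Theorem (c < log_b(a), work dominated by leaves), giving O(n^3).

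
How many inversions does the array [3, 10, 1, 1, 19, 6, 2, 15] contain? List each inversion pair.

Finding inversions in [3, 10, 1, 1, 19, 6, 2, 15]:

(0, 2): arr[0]=3 > arr[2]=1
(0, 3): arr[0]=3 > arr[3]=1
(0, 6): arr[0]=3 > arr[6]=2
(1, 2): arr[1]=10 > arr[2]=1
(1, 3): arr[1]=10 > arr[3]=1
(1, 5): arr[1]=10 > arr[5]=6
(1, 6): arr[1]=10 > arr[6]=2
(4, 5): arr[4]=19 > arr[5]=6
(4, 6): arr[4]=19 > arr[6]=2
(4, 7): arr[4]=19 > arr[7]=15
(5, 6): arr[5]=6 > arr[6]=2

Total inversions: 11

The array has 11 inversion(s): (0,2), (0,3), (0,6), (1,2), (1,3), (1,5), (1,6), (4,5), (4,6), (4,7), (5,6). Each pair (i,j) satisfies i < j and arr[i] > arr[j].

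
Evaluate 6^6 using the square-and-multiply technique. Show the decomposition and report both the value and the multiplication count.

Computing 6^6 by squaring (build up from 6^1; each line after the first costs one multiplication):

6^1 = 6
6^2 = (6^1)^2 = 6^2 = 36
6^3 = 6 * 6^2 = 6 * 36 = 216
6^6 = (6^3)^2 = 216^2 = 46656

Result: 46656
Multiplications needed: 3 (3 lines after 6^1)

6^6 = 46656. Using exponentiation by squaring, this requires 3 multiplications. The key idea: if the exponent is even, square the half-power; if odd, multiply by the base once.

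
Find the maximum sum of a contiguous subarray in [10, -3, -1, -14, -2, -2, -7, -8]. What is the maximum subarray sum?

Using Kadane's algorithm on [10, -3, -1, -14, -2, -2, -7, -8]:

Scanning through the array:
Position 1 (value -3): max_ending_here = 7, max_so_far = 10
Position 2 (value -1): max_ending_here = 6, max_so_far = 10
Position 3 (value -14): max_ending_here = -8, max_so_far = 10
Position 4 (value -2): max_ending_here = -2, max_so_far = 10
Position 5 (value -2): max_ending_here = -2, max_so_far = 10
Position 6 (value -7): max_ending_here = -7, max_so_far = 10
Position 7 (value -8): max_ending_here = -8, max_so_far = 10

Maximum subarray: [10]
Maximum sum: 10

The maximum subarray is [10] with sum 10. This subarray runs from index 0 to index 0.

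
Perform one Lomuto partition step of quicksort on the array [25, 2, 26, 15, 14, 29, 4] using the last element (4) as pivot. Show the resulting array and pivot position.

Lomuto partition with pivot = 4:

Initial array: [25, 2, 26, 15, 14, 29, 4]

arr[0]=25 > 4: no swap
arr[1]=2 <= 4: swap with position 0, array becomes [2, 25, 26, 15, 14, 29, 4]
arr[2]=26 > 4: no swap
arr[3]=15 > 4: no swap
arr[4]=14 > 4: no swap
arr[5]=29 > 4: no swap

Place pivot at position 1: [2, 4, 26, 15, 14, 29, 25]
Pivot position: 1

After partitioning with pivot 4, the array becomes [2, 4, 26, 15, 14, 29, 25]. The pivot is placed at index 1. All elements to the left of the pivot are <= 4, and all elements to the right are > 4.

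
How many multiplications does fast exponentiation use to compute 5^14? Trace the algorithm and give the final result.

Computing 5^14 by squaring (build up from 5^1; each line after the first costs one multiplication):

5^1 = 5
5^2 = (5^1)^2 = 5^2 = 25
5^3 = 5 * 5^2 = 5 * 25 = 125
5^6 = (5^3)^2 = 125^2 = 15625
5^7 = 5 * 5^6 = 5 * 15625 = 78125
5^14 = (5^7)^2 = 78125^2 = 6103515625

Result: 6103515625
Multiplications needed: 5 (5 lines after 5^1)

5^14 = 6103515625. Using exponentiation by squaring, this requires 5 multiplications. The key idea: if the exponent is even, square the half-power; if odd, multiply by the base once.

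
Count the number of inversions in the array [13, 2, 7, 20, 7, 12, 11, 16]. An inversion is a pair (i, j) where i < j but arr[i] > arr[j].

Finding inversions in [13, 2, 7, 20, 7, 12, 11, 16]:

(0, 1): arr[0]=13 > arr[1]=2
(0, 2): arr[0]=13 > arr[2]=7
(0, 4): arr[0]=13 > arr[4]=7
(0, 5): arr[0]=13 > arr[5]=12
(0, 6): arr[0]=13 > arr[6]=11
(3, 4): arr[3]=20 > arr[4]=7
(3, 5): arr[3]=20 > arr[5]=12
(3, 6): arr[3]=20 > arr[6]=11
(3, 7): arr[3]=20 > arr[7]=16
(5, 6): arr[5]=12 > arr[6]=11

Total inversions: 10

The array has 10 inversion(s): (0,1), (0,2), (0,4), (0,5), (0,6), (3,4), (3,5), (3,6), (3,7), (5,6). Each pair (i,j) satisfies i < j and arr[i] > arr[j].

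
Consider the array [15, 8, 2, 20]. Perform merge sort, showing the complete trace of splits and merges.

Merge sort trace:

Split: [15, 8, 2, 20] -> [15, 8] and [2, 20]
  Split: [15, 8] -> [15] and [8]
  Merge: [15] + [8] -> [8, 15]
  Split: [2, 20] -> [2] and [20]
  Merge: [2] + [20] -> [2, 20]
Merge: [8, 15] + [2, 20] -> [2, 8, 15, 20]

Final sorted array: [2, 8, 15, 20]

The merge sort proceeds by recursively splitting the array and merging sorted halves.
After all merges, the sorted array is [2, 8, 15, 20].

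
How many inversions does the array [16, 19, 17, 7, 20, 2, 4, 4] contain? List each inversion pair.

Finding inversions in [16, 19, 17, 7, 20, 2, 4, 4]:

(0, 3): arr[0]=16 > arr[3]=7
(0, 5): arr[0]=16 > arr[5]=2
(0, 6): arr[0]=16 > arr[6]=4
(0, 7): arr[0]=16 > arr[7]=4
(1, 2): arr[1]=19 > arr[2]=17
(1, 3): arr[1]=19 > arr[3]=7
(1, 5): arr[1]=19 > arr[5]=2
(1, 6): arr[1]=19 > arr[6]=4
(1, 7): arr[1]=19 > arr[7]=4
(2, 3): arr[2]=17 > arr[3]=7
(2, 5): arr[2]=17 > arr[5]=2
(2, 6): arr[2]=17 > arr[6]=4
(2, 7): arr[2]=17 > arr[7]=4
(3, 5): arr[3]=7 > arr[5]=2
(3, 6): arr[3]=7 > arr[6]=4
(3, 7): arr[3]=7 > arr[7]=4
(4, 5): arr[4]=20 > arr[5]=2
(4, 6): arr[4]=20 > arr[6]=4
(4, 7): arr[4]=20 > arr[7]=4

Total inversions: 19

The array has 19 inversion(s): (0,3), (0,5), (0,6), (0,7), (1,2), (1,3), (1,5), (1,6), (1,7), (2,3), (2,5), (2,6), (2,7), (3,5), (3,6), (3,7), (4,5), (4,6), (4,7). Each pair (i,j) satisfies i < j and arr[i] > arr[j].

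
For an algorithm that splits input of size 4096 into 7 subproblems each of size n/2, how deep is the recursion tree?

For divide and conquer with division factor 2:

Problem sizes at each level:
Level 0: 4096
Level 1: 2048
Level 2: 1024
Level 3: 512
Level 4: 256
Level 5: 128
Level 6: 64
Level 7: 32
Level 8: 16
Level 9: 8
Level 10: 4
Level 11: 2
Level 12: 1

The root is level 0 and the size-1 base case is level 12 (the tree spans levels 0 through 12, i.e. 13 levels counting the root), so the depth is the number of divisions: log_2(4096) = 12

The recursion tree depth is log_2(4096) = 12. At each level, the problem size is divided by 2, so it takes 12 divisions to reduce to a base case of size 1. The algorithm makes 7 recursive calls at each level.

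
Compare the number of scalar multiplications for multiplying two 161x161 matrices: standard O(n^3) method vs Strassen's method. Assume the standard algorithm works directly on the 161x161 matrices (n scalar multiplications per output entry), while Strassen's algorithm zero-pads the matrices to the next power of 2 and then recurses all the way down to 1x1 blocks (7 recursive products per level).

Matrix multiplication for 161x161 matrices:

Strassen's algorithm requires power-of-2 dimensions. Pad 161x161 to 256x256 (next power of 2).

Standard algorithm: 161^3 = 4173281 multiplications
Strassen's algorithm: 7^(log2(256)) = 7^8 = 5764801 multiplications
Difference: 4173281 - 5764801 = -1591520 (Strassen uses MORE here due to padding overhead — for small or just-over-power-of-2 n, padding can outweigh the per-level savings)

Standard: 4173281 multiplications (161^3). Strassen: 5764801 multiplications (7^8, after padding to 256x256). Strassen reduces 8 recursive multiplications to 7 at each level.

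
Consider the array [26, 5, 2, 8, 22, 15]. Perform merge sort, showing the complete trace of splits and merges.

Merge sort trace:

Split: [26, 5, 2, 8, 22, 15] -> [26, 5, 2] and [8, 22, 15]
  Split: [26, 5, 2] -> [26] and [5, 2]
    Split: [5, 2] -> [5] and [2]
    Merge: [5] + [2] -> [2, 5]
  Merge: [26] + [2, 5] -> [2, 5, 26]
  Split: [8, 22, 15] -> [8] and [22, 15]
    Split: [22, 15] -> [22] and [15]
    Merge: [22] + [15] -> [15, 22]
  Merge: [8] + [15, 22] -> [8, 15, 22]
Merge: [2, 5, 26] + [8, 15, 22] -> [2, 5, 8, 15, 22, 26]

Final sorted array: [2, 5, 8, 15, 22, 26]

The merge sort proceeds by recursively splitting the array and merging sorted halves.
After all merges, the sorted array is [2, 5, 8, 15, 22, 26].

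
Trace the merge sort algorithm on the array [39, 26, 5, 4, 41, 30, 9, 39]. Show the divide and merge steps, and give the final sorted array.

Merge sort trace:

Split: [39, 26, 5, 4, 41, 30, 9, 39] -> [39, 26, 5, 4] and [41, 30, 9, 39]
  Split: [39, 26, 5, 4] -> [39, 26] and [5, 4]
    Split: [39, 26] -> [39] and [26]
    Merge: [39] + [26] -> [26, 39]
    Split: [5, 4] -> [5] and [4]
    Merge: [5] + [4] -> [4, 5]
  Merge: [26, 39] + [4, 5] -> [4, 5, 26, 39]
  Split: [41, 30, 9, 39] -> [41, 30] and [9, 39]
    Split: [41, 30] -> [41] and [30]
    Merge: [41] + [30] -> [30, 41]
    Split: [9, 39] -> [9] and [39]
    Merge: [9] + [39] -> [9, 39]
  Merge: [30, 41] + [9, 39] -> [9, 30, 39, 41]
Merge: [4, 5, 26, 39] + [9, 30, 39, 41] -> [4, 5, 9, 26, 30, 39, 39, 41]

Final sorted array: [4, 5, 9, 26, 30, 39, 39, 41]

The merge sort proceeds by recursively splitting the array and merging sorted halves.
After all merges, the sorted array is [4, 5, 9, 26, 30, 39, 39, 41].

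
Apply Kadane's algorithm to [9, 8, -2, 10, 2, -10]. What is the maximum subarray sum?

Using Kadane's algorithm on [9, 8, -2, 10, 2, -10]:

Scanning through the array:
Position 1 (value 8): max_ending_here = 17, max_so_far = 17
Position 2 (value -2): max_ending_here = 15, max_so_far = 17
Position 3 (value 10): max_ending_here = 25, max_so_far = 25
Position 4 (value 2): max_ending_here = 27, max_so_far = 27
Position 5 (value -10): max_ending_here = 17, max_so_far = 27

Maximum subarray: [9, 8, -2, 10, 2]
Maximum sum: 27

The maximum subarray is [9, 8, -2, 10, 2] with sum 27. This subarray runs from index 0 to index 4.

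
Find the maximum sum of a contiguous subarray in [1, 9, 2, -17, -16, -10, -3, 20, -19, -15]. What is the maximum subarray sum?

Using Kadane's algorithm on [1, 9, 2, -17, -16, -10, -3, 20, -19, -15]:

Scanning through the array:
Position 1 (value 9): max_ending_here = 10, max_so_far = 10
Position 2 (value 2): max_ending_here = 12, max_so_far = 12
Position 3 (value -17): max_ending_here = -5, max_so_far = 12
Position 4 (value -16): max_ending_here = -16, max_so_far = 12
Position 5 (value -10): max_ending_here = -10, max_so_far = 12
Position 6 (value -3): max_ending_here = -3, max_so_far = 12
Position 7 (value 20): max_ending_here = 20, max_so_far = 20
Position 8 (value -19): max_ending_here = 1, max_so_far = 20
Position 9 (value -15): max_ending_here = -14, max_so_far = 20

Maximum subarray: [20]
Maximum sum: 20

The maximum subarray is [20] with sum 20. This subarray runs from index 7 to index 7.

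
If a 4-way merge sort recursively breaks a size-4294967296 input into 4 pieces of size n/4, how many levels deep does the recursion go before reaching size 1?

For divide and conquer with division factor 4:

Problem sizes at each level:
Level 0: 4294967296
Level 1: 1073741824
Level 2: 268435456
Level 3: 67108864
Level 4: 16777216
Level 5: 4194304
Level 6: 1048576
Level 7: 262144
Level 8: 65536
Level 9: 16384
Level 10: 4096
Level 11: 1024
Level 12: 256
Level 13: 64
Level 14: 16
Level 15: 4
Level 16: 1

The root is level 0 and the size-1 base case is level 16 (the tree spans levels 0 through 16, i.e. 17 levels counting the root), so the depth is the number of divisions: log_4(4294967296) = 16

The recursion tree depth is log_4(4294967296) = 16. At each level, the problem size is divided by 4, so it takes 16 divisions to reduce to a base case of size 1. The algorithm makes 4 recursive calls at each level.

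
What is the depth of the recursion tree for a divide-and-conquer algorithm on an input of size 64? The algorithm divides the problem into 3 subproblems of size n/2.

For divide and conquer with division factor 2:

Problem sizes at each level:
Level 0: 64
Level 1: 32
Level 2: 16
Level 3: 8
Level 4: 4
Level 5: 2
Level 6: 1

The root is level 0 and the size-1 base case is level 6 (the tree spans levels 0 through 6, i.e. 7 levels counting the root), so the depth is the number of divisions: log_2(64) = 6

The recursion tree depth is log_2(64) = 6. At each level, the problem size is divided by 2, so it takes 6 divisions to reduce to a base case of size 1. The algorithm makes 3 recursive calls at each level.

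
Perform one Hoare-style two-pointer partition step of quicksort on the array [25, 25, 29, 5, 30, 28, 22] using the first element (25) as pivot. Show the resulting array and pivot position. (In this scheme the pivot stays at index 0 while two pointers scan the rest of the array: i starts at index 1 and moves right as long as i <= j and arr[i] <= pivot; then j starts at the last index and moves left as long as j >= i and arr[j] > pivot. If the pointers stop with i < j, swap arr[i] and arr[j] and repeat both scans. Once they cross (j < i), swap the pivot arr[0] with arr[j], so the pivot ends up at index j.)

Hoare-style two-pointer partition with pivot = 25:

Initial array: [25, 25, 29, 5, 30, 28, 22]

Pointers start at i = 1, j = 6.
i stops at index 2 (arr[2]=29 > 25), j stops at index 6 (arr[6]=22 <= 25): swap arr[2] and arr[6], array becomes [25, 25, 22, 5, 30, 28, 29]
i ends at 4, j ends at 3: the pointers have crossed (j < i), so scanning stops.

Swap pivot arr[0] with arr[3] to place pivot at position 3: [5, 25, 22, 25, 30, 28, 29]
Pivot position: 3

After partitioning with pivot 25, the array becomes [5, 25, 22, 25, 30, 28, 29]. The pivot is placed at index 3. All elements to the left of the pivot are <= 25, and all elements to the right are > 25.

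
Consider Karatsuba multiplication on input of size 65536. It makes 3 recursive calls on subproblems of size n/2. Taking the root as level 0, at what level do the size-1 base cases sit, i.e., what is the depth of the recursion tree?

For divide and conquer with division factor 2:

Problem sizes at each level:
Level 0: 65536
Level 1: 32768
Level 2: 16384
Level 3: 8192
Level 4: 4096
Level 5: 2048
Level 6: 1024
Level 7: 512
Level 8: 256
Level 9: 128
Level 10: 64
Level 11: 32
Level 12: 16
Level 13: 8
Level 14: 4
Level 15: 2
Level 16: 1

The root is level 0 and the size-1 base case is level 16 (the tree spans levels 0 through 16, i.e. 17 levels counting the root), so the depth is the number of divisions: log_2(65536) = 16

The recursion tree depth is log_2(65536) = 16. At each level, the problem size is divided by 2, so it takes 16 divisions to reduce to a base case of size 1. The algorithm makes 3 recursive calls at each level.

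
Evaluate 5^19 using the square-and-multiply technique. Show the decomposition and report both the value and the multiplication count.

Computing 5^19 by squaring (build up from 5^1; each line after the first costs one multiplication):

5^1 = 5
5^2 = (5^1)^2 = 5^2 = 25
5^4 = (5^2)^2 = 25^2 = 625
5^8 = (5^4)^2 = 625^2 = 390625
5^9 = 5 * 5^8 = 5 * 390625 = 1953125
5^18 = (5^9)^2 = 1953125^2 = 3814697265625
5^19 = 5 * 5^18 = 5 * 3814697265625 = 19073486328125

Result: 19073486328125
Multiplications needed: 6 (6 lines after 5^1)

5^19 = 19073486328125. Using exponentiation by squaring, this requires 6 multiplications. The key idea: if the exponent is even, square the half-power; if odd, multiply by the base once.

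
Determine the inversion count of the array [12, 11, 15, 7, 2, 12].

Finding inversions in [12, 11, 15, 7, 2, 12]:

(0, 1): arr[0]=12 > arr[1]=11
(0, 3): arr[0]=12 > arr[3]=7
(0, 4): arr[0]=12 > arr[4]=2
(1, 3): arr[1]=11 > arr[3]=7
(1, 4): arr[1]=11 > arr[4]=2
(2, 3): arr[2]=15 > arr[3]=7
(2, 4): arr[2]=15 > arr[4]=2
(2, 5): arr[2]=15 > arr[5]=12
(3, 4): arr[3]=7 > arr[4]=2

Total inversions: 9

The array has 9 inversion(s): (0,1), (0,3), (0,4), (1,3), (1,4), (2,3), (2,4), (2,5), (3,4). Each pair (i,j) satisfies i < j and arr[i] > arr[j].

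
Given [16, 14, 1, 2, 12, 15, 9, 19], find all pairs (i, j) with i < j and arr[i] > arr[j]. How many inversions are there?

Finding inversions in [16, 14, 1, 2, 12, 15, 9, 19]:

(0, 1): arr[0]=16 > arr[1]=14
(0, 2): arr[0]=16 > arr[2]=1
(0, 3): arr[0]=16 > arr[3]=2
(0, 4): arr[0]=16 > arr[4]=12
(0, 5): arr[0]=16 > arr[5]=15
(0, 6): arr[0]=16 > arr[6]=9
(1, 2): arr[1]=14 > arr[2]=1
(1, 3): arr[1]=14 > arr[3]=2
(1, 4): arr[1]=14 > arr[4]=12
(1, 6): arr[1]=14 > arr[6]=9
(4, 6): arr[4]=12 > arr[6]=9
(5, 6): arr[5]=15 > arr[6]=9

Total inversions: 12

The array has 12 inversion(s): (0,1), (0,2), (0,3), (0,4), (0,5), (0,6), (1,2), (1,3), (1,4), (1,6), (4,6), (5,6). Each pair (i,j) satisfies i < j and arr[i] > arr[j].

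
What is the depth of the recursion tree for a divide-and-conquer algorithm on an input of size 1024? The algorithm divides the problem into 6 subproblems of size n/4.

For divide and conquer with division factor 4:

Problem sizes at each level:
Level 0: 1024
Level 1: 256
Level 2: 64
Level 3: 16
Level 4: 4
Level 5: 1

The root is level 0 and the size-1 base case is level 5 (the tree spans levels 0 through 5, i.e. 6 levels counting the root), so the depth is the number of divisions: log_4(1024) = 5

The recursion tree depth is log_4(1024) = 5. At each level, the problem size is divided by 4, so it takes 5 divisions to reduce to a base case of size 1. The algorithm makes 6 recursive calls at each level.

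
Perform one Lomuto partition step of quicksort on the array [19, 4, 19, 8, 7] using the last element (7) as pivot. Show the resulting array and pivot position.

Lomuto partition with pivot = 7:

Initial array: [19, 4, 19, 8, 7]

arr[0]=19 > 7: no swap
arr[1]=4 <= 7: swap with position 0, array becomes [4, 19, 19, 8, 7]
arr[2]=19 > 7: no swap
arr[3]=8 > 7: no swap

Place pivot at position 1: [4, 7, 19, 8, 19]
Pivot position: 1

After partitioning with pivot 7, the array becomes [4, 7, 19, 8, 19]. The pivot is placed at index 1. All elements to the left of the pivot are <= 7, and all elements to the right are > 7.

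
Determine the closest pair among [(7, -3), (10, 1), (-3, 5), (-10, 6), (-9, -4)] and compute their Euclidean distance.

Computing all pairwise distances among 5 points:

d((7, -3), (10, 1)) = 5.0 <-- minimum
d((7, -3), (-3, 5)) = 12.8062
d((7, -3), (-10, 6)) = 19.2354
d((7, -3), (-9, -4)) = 16.0312
d((10, 1), (-3, 5)) = 13.6015
d((10, 1), (-10, 6)) = 20.6155
d((10, 1), (-9, -4)) = 19.6469
d((-3, 5), (-10, 6)) = 7.0711
d((-3, 5), (-9, -4)) = 10.8167
d((-10, 6), (-9, -4)) = 10.0499

Closest pair: (7, -3) and (10, 1) with distance 5.0

The closest pair is (7, -3) and (10, 1) with Euclidean distance 5.0. For 5 points, brute-force pairwise comparison is shown above. For large n, the divide-and-conquer algorithm (sort by x, recurse on halves, check the dividing strip) achieves O(n log n).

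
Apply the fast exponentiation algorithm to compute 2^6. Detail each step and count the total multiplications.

Computing 2^6 by squaring (build up from 2^1; each line after the first costs one multiplication):

2^1 = 2
2^2 = (2^1)^2 = 2^2 = 4
2^3 = 2 * 2^2 = 2 * 4 = 8
2^6 = (2^3)^2 = 8^2 = 64

Result: 64
Multiplications needed: 3 (3 lines after 2^1)

2^6 = 64. Using exponentiation by squaring, this requires 3 multiplications. The key idea: if the exponent is even, square the half-power; if odd, multiply by the base once.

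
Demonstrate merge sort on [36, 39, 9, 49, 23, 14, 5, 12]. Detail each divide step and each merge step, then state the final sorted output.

Merge sort trace:

Split: [36, 39, 9, 49, 23, 14, 5, 12] -> [36, 39, 9, 49] and [23, 14, 5, 12]
  Split: [36, 39, 9, 49] -> [36, 39] and [9, 49]
    Split: [36, 39] -> [36] and [39]
    Merge: [36] + [39] -> [36, 39]
    Split: [9, 49] -> [9] and [49]
    Merge: [9] + [49] -> [9, 49]
  Merge: [36, 39] + [9, 49] -> [9, 36, 39, 49]
  Split: [23, 14, 5, 12] -> [23, 14] and [5, 12]
    Split: [23, 14] -> [23] and [14]
    Merge: [23] + [14] -> [14, 23]
    Split: [5, 12] -> [5] and [12]
    Merge: [5] + [12] -> [5, 12]
  Merge: [14, 23] + [5, 12] -> [5, 12, 14, 23]
Merge: [9, 36, 39, 49] + [5, 12, 14, 23] -> [5, 9, 12, 14, 23, 36, 39, 49]

Final sorted array: [5, 9, 12, 14, 23, 36, 39, 49]

The merge sort proceeds by recursively splitting the array and merging sorted halves.
After all merges, the sorted array is [5, 9, 12, 14, 23, 36, 39, 49].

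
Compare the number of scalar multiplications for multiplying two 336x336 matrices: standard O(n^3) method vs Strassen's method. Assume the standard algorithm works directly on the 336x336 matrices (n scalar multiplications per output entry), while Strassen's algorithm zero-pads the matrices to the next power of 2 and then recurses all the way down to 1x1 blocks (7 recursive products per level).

Matrix multiplication for 336x336 matrices:

Strassen's algorithm requires power-of-2 dimensions. Pad 336x336 to 512x512 (next power of 2).

Standard algorithm: 336^3 = 37933056 multiplications
Strassen's algorithm: 7^(log2(512)) = 7^9 = 40353607 multiplications
Difference: 37933056 - 40353607 = -2420551 (Strassen uses MORE here due to padding overhead — for small or just-over-power-of-2 n, padding can outweigh the per-level savings)

Standard: 37933056 multiplications (336^3). Strassen: 40353607 multiplications (7^9, after padding to 512x512). Strassen reduces 8 recursive multiplications to 7 at each level.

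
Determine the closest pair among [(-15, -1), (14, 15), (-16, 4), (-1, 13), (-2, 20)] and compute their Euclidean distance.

Computing all pairwise distances among 5 points:

d((-15, -1), (14, 15)) = 33.121
d((-15, -1), (-16, 4)) = 5.099 <-- minimum
d((-15, -1), (-1, 13)) = 19.799
d((-15, -1), (-2, 20)) = 24.6982
d((14, 15), (-16, 4)) = 31.9531
d((14, 15), (-1, 13)) = 15.1327
d((14, 15), (-2, 20)) = 16.7631
d((-16, 4), (-1, 13)) = 17.4929
d((-16, 4), (-2, 20)) = 21.2603
d((-1, 13), (-2, 20)) = 7.0711

Closest pair: (-15, -1) and (-16, 4) with distance 5.099

The closest pair is (-15, -1) and (-16, 4) with Euclidean distance 5.099. For 5 points, brute-force pairwise comparison is shown above. For large n, the divide-and-conquer algorithm (sort by x, recurse on halves, check the dividing strip) achieves O(n log n).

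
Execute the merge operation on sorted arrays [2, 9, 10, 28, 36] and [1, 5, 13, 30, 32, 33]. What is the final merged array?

Merging process:

Compare 2 vs 1: take 1 from right. Merged: [1]
Compare 2 vs 5: take 2 from left. Merged: [1, 2]
Compare 9 vs 5: take 5 from right. Merged: [1, 2, 5]
Compare 9 vs 13: take 9 from left. Merged: [1, 2, 5, 9]
Compare 10 vs 13: take 10 from left. Merged: [1, 2, 5, 9, 10]
Compare 28 vs 13: take 13 from right. Merged: [1, 2, 5, 9, 10, 13]
Compare 28 vs 30: take 28 from left. Merged: [1, 2, 5, 9, 10, 13, 28]
Compare 36 vs 30: take 30 from right. Merged: [1, 2, 5, 9, 10, 13, 28, 30]
Compare 36 vs 32: take 32 from right. Merged: [1, 2, 5, 9, 10, 13, 28, 30, 32]
Compare 36 vs 33: take 33 from right. Merged: [1, 2, 5, 9, 10, 13, 28, 30, 32, 33]
Append remaining from left: [36]. Merged: [1, 2, 5, 9, 10, 13, 28, 30, 32, 33, 36]

Final merged array: [1, 2, 5, 9, 10, 13, 28, 30, 32, 33, 36]
Total comparisons: 10

The merged array is [1, 2, 5, 9, 10, 13, 28, 30, 32, 33, 36], requiring 10 comparisons. The merge step runs in O(n) time where n is the total number of elements.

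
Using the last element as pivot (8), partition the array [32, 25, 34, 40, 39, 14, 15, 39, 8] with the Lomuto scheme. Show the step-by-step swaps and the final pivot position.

Lomuto partition with pivot = 8:

Initial array: [32, 25, 34, 40, 39, 14, 15, 39, 8]

arr[0]=32 > 8: no swap
arr[1]=25 > 8: no swap
arr[2]=34 > 8: no swap
arr[3]=40 > 8: no swap
arr[4]=39 > 8: no swap
arr[5]=14 > 8: no swap
arr[6]=15 > 8: no swap
arr[7]=39 > 8: no swap

Place pivot at position 0: [8, 25, 34, 40, 39, 14, 15, 39, 32]
Pivot position: 0

After partitioning with pivot 8, the array becomes [8, 25, 34, 40, 39, 14, 15, 39, 32]. The pivot is placed at index 0. All elements to the left of the pivot are <= 8, and all elements to the right are > 8.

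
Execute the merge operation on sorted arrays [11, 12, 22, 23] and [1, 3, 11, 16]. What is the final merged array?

Merging process:

Compare 11 vs 1: take 1 from right. Merged: [1]
Compare 11 vs 3: take 3 from right. Merged: [1, 3]
Compare 11 vs 11: take 11 from left. Merged: [1, 3, 11]
Compare 12 vs 11: take 11 from right. Merged: [1, 3, 11, 11]
Compare 12 vs 16: take 12 from left. Merged: [1, 3, 11, 11, 12]
Compare 22 vs 16: take 16 from right. Merged: [1, 3, 11, 11, 12, 16]
Append remaining from left: [22, 23]. Merged: [1, 3, 11, 11, 12, 16, 22, 23]

Final merged array: [1, 3, 11, 11, 12, 16, 22, 23]
Total comparisons: 6

The merged array is [1, 3, 11, 11, 12, 16, 22, 23], requiring 6 comparisons. The merge step runs in O(n) time where n is the total number of elements.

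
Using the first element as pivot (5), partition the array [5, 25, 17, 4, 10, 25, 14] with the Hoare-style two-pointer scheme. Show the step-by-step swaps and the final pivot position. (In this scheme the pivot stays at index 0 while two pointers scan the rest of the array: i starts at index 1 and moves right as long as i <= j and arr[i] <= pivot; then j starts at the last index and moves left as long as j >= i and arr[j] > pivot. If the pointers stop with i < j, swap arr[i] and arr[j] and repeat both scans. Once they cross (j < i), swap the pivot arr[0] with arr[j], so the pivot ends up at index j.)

Hoare-style two-pointer partition with pivot = 5:

Initial array: [5, 25, 17, 4, 10, 25, 14]

Pointers start at i = 1, j = 6.
i stops at index 1 (arr[1]=25 > 5), j stops at index 3 (arr[3]=4 <= 5): swap arr[1] and arr[3], array becomes [5, 4, 17, 25, 10, 25, 14]
i ends at 2, j ends at 1: the pointers have crossed (j < i), so scanning stops.

Swap pivot arr[0] with arr[1] to place pivot at position 1: [4, 5, 17, 25, 10, 25, 14]
Pivot position: 1

After partitioning with pivot 5, the array becomes [4, 5, 17, 25, 10, 25, 14]. The pivot is placed at index 1. All elements to the left of the pivot are <= 5, and all elements to the right are > 5.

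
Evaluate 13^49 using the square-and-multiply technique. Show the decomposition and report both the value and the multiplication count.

Computing 13^49 by squaring (build up from 13^1; each line after the first costs one multiplication):

13^1 = 13
13^2 = (13^1)^2 = 13^2 = 169
13^3 = 13 * 13^2 = 13 * 169 = 2197
13^6 = (13^3)^2 = 2197^2 = 4826809
13^12 = (13^6)^2 = 4826809^2 = 23298085122481
13^24 = (13^12)^2 = 23298085122481^2 = 542800770374370512771595361
13^48 = (13^24)^2 = 542800770374370512771595361^2 = 294632676319010105335586872991323185304149065116720321
13^49 = 13 * 13^48 = 13 * 294632676319010105335586872991323185304149065116720321 = 3830224792147131369362629348887201408953937846517364173

Result: 3830224792147131369362629348887201408953937846517364173
Multiplications needed: 7 (7 lines after 13^1)

13^49 = 3830224792147131369362629348887201408953937846517364173. Using exponentiation by squaring, this requires 7 multiplications. The key idea: if the exponent is even, square the half-power; if odd, multiply by the base once.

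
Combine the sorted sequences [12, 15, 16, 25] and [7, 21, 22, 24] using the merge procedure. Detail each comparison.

Merging process:

Compare 12 vs 7: take 7 from right. Merged: [7]
Compare 12 vs 21: take 12 from left. Merged: [7, 12]
Compare 15 vs 21: take 15 from left. Merged: [7, 12, 15]
Compare 16 vs 21: take 16 from left. Merged: [7, 12, 15, 16]
Compare 25 vs 21: take 21 from right. Merged: [7, 12, 15, 16, 21]
Compare 25 vs 22: take 22 from right. Merged: [7, 12, 15, 16, 21, 22]
Compare 25 vs 24: take 24 from right. Merged: [7, 12, 15, 16, 21, 22, 24]
Append remaining from left: [25]. Merged: [7, 12, 15, 16, 21, 22, 24, 25]

Final merged array: [7, 12, 15, 16, 21, 22, 24, 25]
Total comparisons: 7

The merged array is [7, 12, 15, 16, 21, 22, 24, 25], requiring 7 comparisons. The merge step runs in O(n) time where n is the total number of elements.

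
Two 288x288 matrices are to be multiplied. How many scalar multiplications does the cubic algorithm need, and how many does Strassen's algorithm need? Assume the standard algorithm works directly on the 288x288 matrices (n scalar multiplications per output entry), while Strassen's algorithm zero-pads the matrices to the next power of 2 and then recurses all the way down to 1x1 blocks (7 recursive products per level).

Matrix multiplication for 288x288 matrices:

Strassen's algorithm requires power-of-2 dimensions. Pad 288x288 to 512x512 (next power of 2).

Standard algorithm: 288^3 = 23887872 multiplications
Strassen's algorithm: 7^(log2(512)) = 7^9 = 40353607 multiplications
Difference: 23887872 - 40353607 = -16465735 (Strassen uses MORE here due to padding overhead — for small or just-over-power-of-2 n, padding can outweigh the per-level savings)

Standard: 23887872 multiplications (288^3). Strassen: 40353607 multiplications (7^9, after padding to 512x512). Strassen reduces 8 recursive multiplications to 7 at each level.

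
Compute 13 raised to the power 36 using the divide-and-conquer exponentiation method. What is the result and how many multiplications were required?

Computing 13^36 by squaring (build up from 13^1; each line after the first costs one multiplication):

13^1 = 13
13^2 = (13^1)^2 = 13^2 = 169
13^4 = (13^2)^2 = 169^2 = 28561
13^8 = (13^4)^2 = 28561^2 = 815730721
13^9 = 13 * 13^8 = 13 * 815730721 = 10604499373
13^18 = (13^9)^2 = 10604499373^2 = 112455406951957393129
13^36 = (13^18)^2 = 112455406951957393129^2 = 12646218552730347184269489080961456410641

Result: 12646218552730347184269489080961456410641
Multiplications needed: 6 (6 lines after 13^1)

13^36 = 12646218552730347184269489080961456410641. Using exponentiation by squaring, this requires 6 multiplications. The key idea: if the exponent is even, square the half-power; if odd, multiply by the base once.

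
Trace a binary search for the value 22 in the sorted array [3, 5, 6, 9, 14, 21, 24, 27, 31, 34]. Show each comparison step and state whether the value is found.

Binary search for 22 in [3, 5, 6, 9, 14, 21, 24, 27, 31, 34]:

lo=0, hi=9, mid=4, arr[mid]=14 -> 14 < 22, search right half
lo=5, hi=9, mid=7, arr[mid]=27 -> 27 > 22, search left half
lo=5, hi=6, mid=5, arr[mid]=21 -> 21 < 22, search right half
lo=6, hi=6, mid=6, arr[mid]=24 -> 24 > 22, search left half
lo=6 > hi=5, target 22 not found

Binary search determines that 22 is not in the array after 4 comparisons. The search space was exhausted without finding the target.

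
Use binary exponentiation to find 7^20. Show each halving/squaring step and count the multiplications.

Computing 7^20 by squaring (build up from 7^1; each line after the first costs one multiplication):

7^1 = 7
7^2 = (7^1)^2 = 7^2 = 49
7^4 = (7^2)^2 = 49^2 = 2401
7^5 = 7 * 7^4 = 7 * 2401 = 16807
7^10 = (7^5)^2 = 16807^2 = 282475249
7^20 = (7^10)^2 = 282475249^2 = 79792266297612001

Result: 79792266297612001
Multiplications needed: 5 (5 lines after 7^1)

7^20 = 79792266297612001. Using exponentiation by squaring, this requires 5 multiplications. The key idea: if the exponent is even, square the half-power; if odd, multiply by the base once.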